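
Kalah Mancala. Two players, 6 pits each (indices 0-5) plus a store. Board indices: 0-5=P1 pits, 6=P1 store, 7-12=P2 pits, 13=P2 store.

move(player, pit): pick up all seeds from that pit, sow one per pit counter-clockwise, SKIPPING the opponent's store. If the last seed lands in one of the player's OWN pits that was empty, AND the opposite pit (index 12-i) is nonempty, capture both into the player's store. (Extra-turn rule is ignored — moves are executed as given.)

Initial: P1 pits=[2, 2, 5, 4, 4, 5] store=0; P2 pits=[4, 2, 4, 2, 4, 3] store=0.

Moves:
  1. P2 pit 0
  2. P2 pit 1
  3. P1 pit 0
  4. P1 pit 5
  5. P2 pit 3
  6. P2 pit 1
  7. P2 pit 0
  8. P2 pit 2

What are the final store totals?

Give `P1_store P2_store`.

Answer: 1 7

Derivation:
Move 1: P2 pit0 -> P1=[2,2,5,4,4,5](0) P2=[0,3,5,3,5,3](0)
Move 2: P2 pit1 -> P1=[2,2,5,4,4,5](0) P2=[0,0,6,4,6,3](0)
Move 3: P1 pit0 -> P1=[0,3,6,4,4,5](0) P2=[0,0,6,4,6,3](0)
Move 4: P1 pit5 -> P1=[0,3,6,4,4,0](1) P2=[1,1,7,5,6,3](0)
Move 5: P2 pit3 -> P1=[1,4,6,4,4,0](1) P2=[1,1,7,0,7,4](1)
Move 6: P2 pit1 -> P1=[1,4,6,4,4,0](1) P2=[1,0,8,0,7,4](1)
Move 7: P2 pit0 -> P1=[1,4,6,4,0,0](1) P2=[0,0,8,0,7,4](6)
Move 8: P2 pit2 -> P1=[2,5,7,5,0,0](1) P2=[0,0,0,1,8,5](7)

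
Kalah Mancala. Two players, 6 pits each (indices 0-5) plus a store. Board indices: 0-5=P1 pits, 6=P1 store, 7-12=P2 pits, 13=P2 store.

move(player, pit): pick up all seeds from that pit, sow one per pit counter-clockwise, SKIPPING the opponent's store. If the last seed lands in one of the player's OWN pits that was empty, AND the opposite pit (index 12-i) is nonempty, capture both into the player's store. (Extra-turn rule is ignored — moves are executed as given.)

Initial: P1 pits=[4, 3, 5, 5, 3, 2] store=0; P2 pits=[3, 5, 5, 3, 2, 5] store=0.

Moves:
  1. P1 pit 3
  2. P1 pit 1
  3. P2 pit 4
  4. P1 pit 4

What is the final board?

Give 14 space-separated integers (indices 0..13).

Move 1: P1 pit3 -> P1=[4,3,5,0,4,3](1) P2=[4,6,5,3,2,5](0)
Move 2: P1 pit1 -> P1=[4,0,6,1,5,3](1) P2=[4,6,5,3,2,5](0)
Move 3: P2 pit4 -> P1=[4,0,6,1,5,3](1) P2=[4,6,5,3,0,6](1)
Move 4: P1 pit4 -> P1=[4,0,6,1,0,4](2) P2=[5,7,6,3,0,6](1)

Answer: 4 0 6 1 0 4 2 5 7 6 3 0 6 1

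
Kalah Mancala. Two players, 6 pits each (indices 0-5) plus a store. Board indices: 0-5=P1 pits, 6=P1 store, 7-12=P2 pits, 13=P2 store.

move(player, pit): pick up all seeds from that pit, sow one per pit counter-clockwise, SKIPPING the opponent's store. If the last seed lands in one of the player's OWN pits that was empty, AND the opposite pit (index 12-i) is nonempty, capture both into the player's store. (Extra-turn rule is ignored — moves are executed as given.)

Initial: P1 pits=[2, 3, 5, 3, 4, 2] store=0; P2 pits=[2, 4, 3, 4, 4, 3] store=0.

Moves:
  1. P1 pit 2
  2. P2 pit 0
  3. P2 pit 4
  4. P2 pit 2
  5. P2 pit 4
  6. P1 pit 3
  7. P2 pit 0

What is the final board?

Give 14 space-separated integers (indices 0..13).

Move 1: P1 pit2 -> P1=[2,3,0,4,5,3](1) P2=[3,4,3,4,4,3](0)
Move 2: P2 pit0 -> P1=[2,3,0,4,5,3](1) P2=[0,5,4,5,4,3](0)
Move 3: P2 pit4 -> P1=[3,4,0,4,5,3](1) P2=[0,5,4,5,0,4](1)
Move 4: P2 pit2 -> P1=[3,4,0,4,5,3](1) P2=[0,5,0,6,1,5](2)
Move 5: P2 pit4 -> P1=[3,4,0,4,5,3](1) P2=[0,5,0,6,0,6](2)
Move 6: P1 pit3 -> P1=[3,4,0,0,6,4](2) P2=[1,5,0,6,0,6](2)
Move 7: P2 pit0 -> P1=[3,4,0,0,6,4](2) P2=[0,6,0,6,0,6](2)

Answer: 3 4 0 0 6 4 2 0 6 0 6 0 6 2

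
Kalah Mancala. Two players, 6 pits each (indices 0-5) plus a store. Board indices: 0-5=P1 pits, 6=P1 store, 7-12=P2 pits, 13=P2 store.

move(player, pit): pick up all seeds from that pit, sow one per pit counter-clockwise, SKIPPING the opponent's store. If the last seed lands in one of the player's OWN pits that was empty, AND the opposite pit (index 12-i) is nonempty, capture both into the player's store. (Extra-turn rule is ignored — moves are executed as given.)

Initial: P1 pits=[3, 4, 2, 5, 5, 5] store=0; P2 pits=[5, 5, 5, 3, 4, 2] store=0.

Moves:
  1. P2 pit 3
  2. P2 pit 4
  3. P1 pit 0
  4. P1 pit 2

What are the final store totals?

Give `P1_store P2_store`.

Move 1: P2 pit3 -> P1=[3,4,2,5,5,5](0) P2=[5,5,5,0,5,3](1)
Move 2: P2 pit4 -> P1=[4,5,3,5,5,5](0) P2=[5,5,5,0,0,4](2)
Move 3: P1 pit0 -> P1=[0,6,4,6,6,5](0) P2=[5,5,5,0,0,4](2)
Move 4: P1 pit2 -> P1=[0,6,0,7,7,6](1) P2=[5,5,5,0,0,4](2)

Answer: 1 2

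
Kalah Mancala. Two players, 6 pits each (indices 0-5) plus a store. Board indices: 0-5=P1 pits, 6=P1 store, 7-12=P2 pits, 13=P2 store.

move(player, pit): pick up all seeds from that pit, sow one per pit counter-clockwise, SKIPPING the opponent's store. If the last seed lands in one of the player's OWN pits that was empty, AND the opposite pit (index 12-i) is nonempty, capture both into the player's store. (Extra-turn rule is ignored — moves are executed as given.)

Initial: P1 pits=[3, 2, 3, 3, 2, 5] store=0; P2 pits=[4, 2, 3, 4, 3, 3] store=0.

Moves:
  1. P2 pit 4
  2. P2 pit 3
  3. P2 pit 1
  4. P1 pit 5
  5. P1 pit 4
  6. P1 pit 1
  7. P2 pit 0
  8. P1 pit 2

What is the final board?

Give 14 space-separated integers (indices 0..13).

Answer: 5 0 0 5 0 1 2 0 2 6 2 2 6 6

Derivation:
Move 1: P2 pit4 -> P1=[4,2,3,3,2,5](0) P2=[4,2,3,4,0,4](1)
Move 2: P2 pit3 -> P1=[5,2,3,3,2,5](0) P2=[4,2,3,0,1,5](2)
Move 3: P2 pit1 -> P1=[5,2,0,3,2,5](0) P2=[4,0,4,0,1,5](6)
Move 4: P1 pit5 -> P1=[5,2,0,3,2,0](1) P2=[5,1,5,1,1,5](6)
Move 5: P1 pit4 -> P1=[5,2,0,3,0,1](2) P2=[5,1,5,1,1,5](6)
Move 6: P1 pit1 -> P1=[5,0,1,4,0,1](2) P2=[5,1,5,1,1,5](6)
Move 7: P2 pit0 -> P1=[5,0,1,4,0,1](2) P2=[0,2,6,2,2,6](6)
Move 8: P1 pit2 -> P1=[5,0,0,5,0,1](2) P2=[0,2,6,2,2,6](6)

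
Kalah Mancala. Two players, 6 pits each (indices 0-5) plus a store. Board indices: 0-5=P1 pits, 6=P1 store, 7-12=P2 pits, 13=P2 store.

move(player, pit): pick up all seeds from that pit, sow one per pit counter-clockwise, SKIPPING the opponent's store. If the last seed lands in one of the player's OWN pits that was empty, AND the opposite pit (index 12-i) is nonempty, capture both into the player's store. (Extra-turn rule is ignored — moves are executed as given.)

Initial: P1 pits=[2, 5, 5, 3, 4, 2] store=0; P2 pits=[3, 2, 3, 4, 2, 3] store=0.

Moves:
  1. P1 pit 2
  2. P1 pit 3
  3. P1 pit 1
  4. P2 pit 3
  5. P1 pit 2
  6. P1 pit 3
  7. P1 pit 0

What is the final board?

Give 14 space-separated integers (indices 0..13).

Answer: 0 1 1 0 8 6 7 5 2 0 0 3 4 1

Derivation:
Move 1: P1 pit2 -> P1=[2,5,0,4,5,3](1) P2=[4,2,3,4,2,3](0)
Move 2: P1 pit3 -> P1=[2,5,0,0,6,4](2) P2=[5,2,3,4,2,3](0)
Move 3: P1 pit1 -> P1=[2,0,1,1,7,5](3) P2=[5,2,3,4,2,3](0)
Move 4: P2 pit3 -> P1=[3,0,1,1,7,5](3) P2=[5,2,3,0,3,4](1)
Move 5: P1 pit2 -> P1=[3,0,0,2,7,5](3) P2=[5,2,3,0,3,4](1)
Move 6: P1 pit3 -> P1=[3,0,0,0,8,6](3) P2=[5,2,3,0,3,4](1)
Move 7: P1 pit0 -> P1=[0,1,1,0,8,6](7) P2=[5,2,0,0,3,4](1)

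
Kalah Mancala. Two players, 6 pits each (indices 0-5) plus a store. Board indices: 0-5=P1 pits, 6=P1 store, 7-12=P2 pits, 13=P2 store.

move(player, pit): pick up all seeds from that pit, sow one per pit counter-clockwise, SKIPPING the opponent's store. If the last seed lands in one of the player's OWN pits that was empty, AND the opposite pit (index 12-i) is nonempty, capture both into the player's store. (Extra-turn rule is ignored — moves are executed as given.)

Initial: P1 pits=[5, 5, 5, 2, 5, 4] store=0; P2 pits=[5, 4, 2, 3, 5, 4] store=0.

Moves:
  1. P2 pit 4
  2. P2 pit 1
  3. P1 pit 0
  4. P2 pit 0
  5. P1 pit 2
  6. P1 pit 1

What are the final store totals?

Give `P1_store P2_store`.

Move 1: P2 pit4 -> P1=[6,6,6,2,5,4](0) P2=[5,4,2,3,0,5](1)
Move 2: P2 pit1 -> P1=[6,6,6,2,5,4](0) P2=[5,0,3,4,1,6](1)
Move 3: P1 pit0 -> P1=[0,7,7,3,6,5](1) P2=[5,0,3,4,1,6](1)
Move 4: P2 pit0 -> P1=[0,7,7,3,6,5](1) P2=[0,1,4,5,2,7](1)
Move 5: P1 pit2 -> P1=[0,7,0,4,7,6](2) P2=[1,2,5,5,2,7](1)
Move 6: P1 pit1 -> P1=[0,0,1,5,8,7](3) P2=[2,3,5,5,2,7](1)

Answer: 3 1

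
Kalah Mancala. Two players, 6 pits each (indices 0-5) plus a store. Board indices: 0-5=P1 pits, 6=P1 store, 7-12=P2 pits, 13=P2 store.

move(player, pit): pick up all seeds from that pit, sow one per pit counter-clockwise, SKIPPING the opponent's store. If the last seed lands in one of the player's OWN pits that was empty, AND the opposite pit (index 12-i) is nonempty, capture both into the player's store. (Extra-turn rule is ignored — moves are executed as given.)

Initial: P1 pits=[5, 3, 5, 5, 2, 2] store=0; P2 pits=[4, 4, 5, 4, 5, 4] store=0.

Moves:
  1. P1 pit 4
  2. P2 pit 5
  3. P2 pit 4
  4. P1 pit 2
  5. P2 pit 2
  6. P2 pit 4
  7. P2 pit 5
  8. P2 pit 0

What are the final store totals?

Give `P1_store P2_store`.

Answer: 2 14

Derivation:
Move 1: P1 pit4 -> P1=[5,3,5,5,0,3](1) P2=[4,4,5,4,5,4](0)
Move 2: P2 pit5 -> P1=[6,4,6,5,0,3](1) P2=[4,4,5,4,5,0](1)
Move 3: P2 pit4 -> P1=[7,5,7,5,0,3](1) P2=[4,4,5,4,0,1](2)
Move 4: P1 pit2 -> P1=[7,5,0,6,1,4](2) P2=[5,5,6,4,0,1](2)
Move 5: P2 pit2 -> P1=[8,6,0,6,1,4](2) P2=[5,5,0,5,1,2](3)
Move 6: P2 pit4 -> P1=[8,6,0,6,1,4](2) P2=[5,5,0,5,0,3](3)
Move 7: P2 pit5 -> P1=[9,7,0,6,1,4](2) P2=[5,5,0,5,0,0](4)
Move 8: P2 pit0 -> P1=[0,7,0,6,1,4](2) P2=[0,6,1,6,1,0](14)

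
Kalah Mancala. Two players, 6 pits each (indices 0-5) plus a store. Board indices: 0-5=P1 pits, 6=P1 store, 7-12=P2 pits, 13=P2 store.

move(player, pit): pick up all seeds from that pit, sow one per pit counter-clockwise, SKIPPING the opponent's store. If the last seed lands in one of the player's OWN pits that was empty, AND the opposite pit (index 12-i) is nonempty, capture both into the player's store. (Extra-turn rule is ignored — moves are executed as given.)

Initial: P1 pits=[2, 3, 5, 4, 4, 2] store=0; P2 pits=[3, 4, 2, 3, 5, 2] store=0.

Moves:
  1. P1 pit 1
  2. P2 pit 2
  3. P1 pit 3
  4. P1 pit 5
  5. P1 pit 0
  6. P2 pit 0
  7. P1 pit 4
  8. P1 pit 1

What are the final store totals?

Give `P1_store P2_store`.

Move 1: P1 pit1 -> P1=[2,0,6,5,5,2](0) P2=[3,4,2,3,5,2](0)
Move 2: P2 pit2 -> P1=[2,0,6,5,5,2](0) P2=[3,4,0,4,6,2](0)
Move 3: P1 pit3 -> P1=[2,0,6,0,6,3](1) P2=[4,5,0,4,6,2](0)
Move 4: P1 pit5 -> P1=[2,0,6,0,6,0](2) P2=[5,6,0,4,6,2](0)
Move 5: P1 pit0 -> P1=[0,1,7,0,6,0](2) P2=[5,6,0,4,6,2](0)
Move 6: P2 pit0 -> P1=[0,1,7,0,6,0](2) P2=[0,7,1,5,7,3](0)
Move 7: P1 pit4 -> P1=[0,1,7,0,0,1](3) P2=[1,8,2,6,7,3](0)
Move 8: P1 pit1 -> P1=[0,0,8,0,0,1](3) P2=[1,8,2,6,7,3](0)

Answer: 3 0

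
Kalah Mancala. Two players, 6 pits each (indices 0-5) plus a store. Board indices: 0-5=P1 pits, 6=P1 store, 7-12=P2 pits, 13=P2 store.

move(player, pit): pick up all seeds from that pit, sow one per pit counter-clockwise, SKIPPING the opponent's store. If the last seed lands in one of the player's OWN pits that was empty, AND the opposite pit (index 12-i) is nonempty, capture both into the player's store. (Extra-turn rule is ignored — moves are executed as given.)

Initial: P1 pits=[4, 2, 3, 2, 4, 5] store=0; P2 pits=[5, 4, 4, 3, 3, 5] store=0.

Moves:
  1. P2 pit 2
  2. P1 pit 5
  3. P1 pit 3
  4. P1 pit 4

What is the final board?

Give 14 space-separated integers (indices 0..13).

Move 1: P2 pit2 -> P1=[4,2,3,2,4,5](0) P2=[5,4,0,4,4,6](1)
Move 2: P1 pit5 -> P1=[4,2,3,2,4,0](1) P2=[6,5,1,5,4,6](1)
Move 3: P1 pit3 -> P1=[4,2,3,0,5,0](8) P2=[0,5,1,5,4,6](1)
Move 4: P1 pit4 -> P1=[4,2,3,0,0,1](9) P2=[1,6,2,5,4,6](1)

Answer: 4 2 3 0 0 1 9 1 6 2 5 4 6 1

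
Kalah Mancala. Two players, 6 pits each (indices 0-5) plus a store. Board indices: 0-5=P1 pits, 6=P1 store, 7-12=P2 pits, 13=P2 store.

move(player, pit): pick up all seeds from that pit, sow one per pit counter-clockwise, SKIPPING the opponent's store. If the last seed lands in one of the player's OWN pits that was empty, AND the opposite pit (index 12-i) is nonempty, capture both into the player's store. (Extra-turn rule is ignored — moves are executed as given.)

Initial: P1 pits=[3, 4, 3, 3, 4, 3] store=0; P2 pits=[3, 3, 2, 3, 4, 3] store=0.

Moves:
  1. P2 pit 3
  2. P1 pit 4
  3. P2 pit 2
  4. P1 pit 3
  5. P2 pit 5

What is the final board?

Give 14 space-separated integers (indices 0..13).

Move 1: P2 pit3 -> P1=[3,4,3,3,4,3](0) P2=[3,3,2,0,5,4](1)
Move 2: P1 pit4 -> P1=[3,4,3,3,0,4](1) P2=[4,4,2,0,5,4](1)
Move 3: P2 pit2 -> P1=[3,4,3,3,0,4](1) P2=[4,4,0,1,6,4](1)
Move 4: P1 pit3 -> P1=[3,4,3,0,1,5](2) P2=[4,4,0,1,6,4](1)
Move 5: P2 pit5 -> P1=[4,5,4,0,1,5](2) P2=[4,4,0,1,6,0](2)

Answer: 4 5 4 0 1 5 2 4 4 0 1 6 0 2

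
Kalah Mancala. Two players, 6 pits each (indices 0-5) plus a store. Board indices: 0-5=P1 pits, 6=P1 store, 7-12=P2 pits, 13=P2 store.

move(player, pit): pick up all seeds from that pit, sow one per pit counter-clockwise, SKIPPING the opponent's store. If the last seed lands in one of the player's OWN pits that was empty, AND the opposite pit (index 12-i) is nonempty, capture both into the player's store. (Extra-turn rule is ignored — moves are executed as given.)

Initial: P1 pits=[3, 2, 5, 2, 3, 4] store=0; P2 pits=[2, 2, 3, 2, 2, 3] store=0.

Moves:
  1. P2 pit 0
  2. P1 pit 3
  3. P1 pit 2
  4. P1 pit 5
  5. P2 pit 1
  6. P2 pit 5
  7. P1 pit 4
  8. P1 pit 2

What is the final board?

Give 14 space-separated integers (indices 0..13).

Answer: 4 3 0 2 0 1 3 3 1 7 4 4 0 1

Derivation:
Move 1: P2 pit0 -> P1=[3,2,5,2,3,4](0) P2=[0,3,4,2,2,3](0)
Move 2: P1 pit3 -> P1=[3,2,5,0,4,5](0) P2=[0,3,4,2,2,3](0)
Move 3: P1 pit2 -> P1=[3,2,0,1,5,6](1) P2=[1,3,4,2,2,3](0)
Move 4: P1 pit5 -> P1=[3,2,0,1,5,0](2) P2=[2,4,5,3,3,3](0)
Move 5: P2 pit1 -> P1=[3,2,0,1,5,0](2) P2=[2,0,6,4,4,4](0)
Move 6: P2 pit5 -> P1=[4,3,1,1,5,0](2) P2=[2,0,6,4,4,0](1)
Move 7: P1 pit4 -> P1=[4,3,1,1,0,1](3) P2=[3,1,7,4,4,0](1)
Move 8: P1 pit2 -> P1=[4,3,0,2,0,1](3) P2=[3,1,7,4,4,0](1)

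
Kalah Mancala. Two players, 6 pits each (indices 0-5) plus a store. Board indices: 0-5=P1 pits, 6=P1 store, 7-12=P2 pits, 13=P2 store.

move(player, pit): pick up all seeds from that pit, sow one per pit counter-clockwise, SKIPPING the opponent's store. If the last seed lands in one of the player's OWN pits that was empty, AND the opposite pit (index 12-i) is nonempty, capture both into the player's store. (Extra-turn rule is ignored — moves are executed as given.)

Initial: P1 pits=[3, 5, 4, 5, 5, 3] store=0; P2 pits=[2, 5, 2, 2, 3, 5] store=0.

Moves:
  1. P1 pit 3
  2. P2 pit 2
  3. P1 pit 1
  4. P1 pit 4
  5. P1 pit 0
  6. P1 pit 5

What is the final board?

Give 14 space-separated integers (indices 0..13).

Answer: 0 1 6 2 0 0 4 5 8 2 5 6 5 0

Derivation:
Move 1: P1 pit3 -> P1=[3,5,4,0,6,4](1) P2=[3,6,2,2,3,5](0)
Move 2: P2 pit2 -> P1=[3,5,4,0,6,4](1) P2=[3,6,0,3,4,5](0)
Move 3: P1 pit1 -> P1=[3,0,5,1,7,5](2) P2=[3,6,0,3,4,5](0)
Move 4: P1 pit4 -> P1=[3,0,5,1,0,6](3) P2=[4,7,1,4,5,5](0)
Move 5: P1 pit0 -> P1=[0,1,6,2,0,6](3) P2=[4,7,1,4,5,5](0)
Move 6: P1 pit5 -> P1=[0,1,6,2,0,0](4) P2=[5,8,2,5,6,5](0)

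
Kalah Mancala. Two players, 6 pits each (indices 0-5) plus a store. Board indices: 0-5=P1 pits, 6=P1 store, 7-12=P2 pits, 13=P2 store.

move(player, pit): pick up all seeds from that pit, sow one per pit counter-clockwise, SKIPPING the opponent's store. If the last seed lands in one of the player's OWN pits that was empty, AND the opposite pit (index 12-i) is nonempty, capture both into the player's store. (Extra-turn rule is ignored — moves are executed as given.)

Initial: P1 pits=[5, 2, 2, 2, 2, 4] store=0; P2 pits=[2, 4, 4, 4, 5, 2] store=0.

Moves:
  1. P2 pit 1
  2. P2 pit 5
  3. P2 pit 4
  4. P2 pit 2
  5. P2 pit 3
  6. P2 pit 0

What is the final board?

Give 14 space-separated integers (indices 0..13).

Answer: 9 5 4 0 2 4 0 0 1 0 0 2 3 8

Derivation:
Move 1: P2 pit1 -> P1=[5,2,2,2,2,4](0) P2=[2,0,5,5,6,3](0)
Move 2: P2 pit5 -> P1=[6,3,2,2,2,4](0) P2=[2,0,5,5,6,0](1)
Move 3: P2 pit4 -> P1=[7,4,3,3,2,4](0) P2=[2,0,5,5,0,1](2)
Move 4: P2 pit2 -> P1=[8,4,3,3,2,4](0) P2=[2,0,0,6,1,2](3)
Move 5: P2 pit3 -> P1=[9,5,4,3,2,4](0) P2=[2,0,0,0,2,3](4)
Move 6: P2 pit0 -> P1=[9,5,4,0,2,4](0) P2=[0,1,0,0,2,3](8)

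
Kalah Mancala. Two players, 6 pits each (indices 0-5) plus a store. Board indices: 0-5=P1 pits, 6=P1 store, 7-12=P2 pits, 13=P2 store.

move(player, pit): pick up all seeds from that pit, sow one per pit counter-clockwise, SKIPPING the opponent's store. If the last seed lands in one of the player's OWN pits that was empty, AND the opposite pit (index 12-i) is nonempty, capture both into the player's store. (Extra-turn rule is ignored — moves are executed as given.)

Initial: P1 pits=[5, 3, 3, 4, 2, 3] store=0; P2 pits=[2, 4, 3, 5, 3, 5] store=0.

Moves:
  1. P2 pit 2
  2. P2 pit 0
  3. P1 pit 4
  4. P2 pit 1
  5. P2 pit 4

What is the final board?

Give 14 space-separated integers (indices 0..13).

Move 1: P2 pit2 -> P1=[5,3,3,4,2,3](0) P2=[2,4,0,6,4,6](0)
Move 2: P2 pit0 -> P1=[5,3,3,0,2,3](0) P2=[0,5,0,6,4,6](5)
Move 3: P1 pit4 -> P1=[5,3,3,0,0,4](1) P2=[0,5,0,6,4,6](5)
Move 4: P2 pit1 -> P1=[5,3,3,0,0,4](1) P2=[0,0,1,7,5,7](6)
Move 5: P2 pit4 -> P1=[6,4,4,0,0,4](1) P2=[0,0,1,7,0,8](7)

Answer: 6 4 4 0 0 4 1 0 0 1 7 0 8 7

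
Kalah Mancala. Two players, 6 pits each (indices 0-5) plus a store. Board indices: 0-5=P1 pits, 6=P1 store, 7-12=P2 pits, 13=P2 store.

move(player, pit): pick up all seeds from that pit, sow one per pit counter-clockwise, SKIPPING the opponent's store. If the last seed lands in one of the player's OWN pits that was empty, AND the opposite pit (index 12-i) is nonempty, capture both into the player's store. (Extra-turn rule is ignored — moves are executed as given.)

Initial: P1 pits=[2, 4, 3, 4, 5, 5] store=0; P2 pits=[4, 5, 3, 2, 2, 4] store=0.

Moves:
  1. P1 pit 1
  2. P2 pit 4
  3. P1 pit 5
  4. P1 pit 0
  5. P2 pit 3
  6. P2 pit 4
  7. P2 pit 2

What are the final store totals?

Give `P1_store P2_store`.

Move 1: P1 pit1 -> P1=[2,0,4,5,6,6](0) P2=[4,5,3,2,2,4](0)
Move 2: P2 pit4 -> P1=[2,0,4,5,6,6](0) P2=[4,5,3,2,0,5](1)
Move 3: P1 pit5 -> P1=[2,0,4,5,6,0](1) P2=[5,6,4,3,1,5](1)
Move 4: P1 pit0 -> P1=[0,1,5,5,6,0](1) P2=[5,6,4,3,1,5](1)
Move 5: P2 pit3 -> P1=[0,1,5,5,6,0](1) P2=[5,6,4,0,2,6](2)
Move 6: P2 pit4 -> P1=[0,1,5,5,6,0](1) P2=[5,6,4,0,0,7](3)
Move 7: P2 pit2 -> P1=[0,1,5,5,6,0](1) P2=[5,6,0,1,1,8](4)

Answer: 1 4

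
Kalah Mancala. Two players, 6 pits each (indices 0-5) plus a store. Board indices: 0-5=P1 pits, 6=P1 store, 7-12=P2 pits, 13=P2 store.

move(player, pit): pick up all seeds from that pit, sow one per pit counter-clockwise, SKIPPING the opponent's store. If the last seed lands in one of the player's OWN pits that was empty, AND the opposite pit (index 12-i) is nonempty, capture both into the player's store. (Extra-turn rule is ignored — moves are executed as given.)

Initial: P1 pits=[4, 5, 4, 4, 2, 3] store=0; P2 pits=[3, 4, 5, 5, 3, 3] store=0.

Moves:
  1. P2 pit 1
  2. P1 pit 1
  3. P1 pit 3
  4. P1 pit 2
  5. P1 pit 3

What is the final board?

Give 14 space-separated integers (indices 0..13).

Answer: 4 0 0 0 6 6 3 5 1 6 6 4 4 0

Derivation:
Move 1: P2 pit1 -> P1=[4,5,4,4,2,3](0) P2=[3,0,6,6,4,4](0)
Move 2: P1 pit1 -> P1=[4,0,5,5,3,4](1) P2=[3,0,6,6,4,4](0)
Move 3: P1 pit3 -> P1=[4,0,5,0,4,5](2) P2=[4,1,6,6,4,4](0)
Move 4: P1 pit2 -> P1=[4,0,0,1,5,6](3) P2=[5,1,6,6,4,4](0)
Move 5: P1 pit3 -> P1=[4,0,0,0,6,6](3) P2=[5,1,6,6,4,4](0)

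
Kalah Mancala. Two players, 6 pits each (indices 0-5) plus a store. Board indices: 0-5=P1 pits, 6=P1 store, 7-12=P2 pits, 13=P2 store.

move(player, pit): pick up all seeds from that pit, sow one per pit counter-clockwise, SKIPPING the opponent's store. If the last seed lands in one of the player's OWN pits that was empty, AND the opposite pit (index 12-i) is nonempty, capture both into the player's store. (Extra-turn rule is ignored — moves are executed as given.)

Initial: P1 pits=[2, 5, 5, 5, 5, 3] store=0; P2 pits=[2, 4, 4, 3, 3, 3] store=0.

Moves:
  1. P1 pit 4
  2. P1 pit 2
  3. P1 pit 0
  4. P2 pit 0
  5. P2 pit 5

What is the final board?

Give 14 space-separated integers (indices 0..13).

Move 1: P1 pit4 -> P1=[2,5,5,5,0,4](1) P2=[3,5,5,3,3,3](0)
Move 2: P1 pit2 -> P1=[2,5,0,6,1,5](2) P2=[4,5,5,3,3,3](0)
Move 3: P1 pit0 -> P1=[0,6,0,6,1,5](6) P2=[4,5,5,0,3,3](0)
Move 4: P2 pit0 -> P1=[0,6,0,6,1,5](6) P2=[0,6,6,1,4,3](0)
Move 5: P2 pit5 -> P1=[1,7,0,6,1,5](6) P2=[0,6,6,1,4,0](1)

Answer: 1 7 0 6 1 5 6 0 6 6 1 4 0 1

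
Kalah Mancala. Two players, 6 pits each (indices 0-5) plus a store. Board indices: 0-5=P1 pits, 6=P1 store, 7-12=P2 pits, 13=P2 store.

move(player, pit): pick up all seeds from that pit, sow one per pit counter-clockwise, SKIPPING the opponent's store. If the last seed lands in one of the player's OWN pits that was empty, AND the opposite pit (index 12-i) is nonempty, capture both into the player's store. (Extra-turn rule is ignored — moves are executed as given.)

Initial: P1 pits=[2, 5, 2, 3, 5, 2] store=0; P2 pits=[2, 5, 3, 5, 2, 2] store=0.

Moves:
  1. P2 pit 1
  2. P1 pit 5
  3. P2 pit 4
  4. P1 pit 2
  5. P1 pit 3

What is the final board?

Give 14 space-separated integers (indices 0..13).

Answer: 3 5 0 0 7 1 2 4 0 4 6 0 4 2

Derivation:
Move 1: P2 pit1 -> P1=[2,5,2,3,5,2](0) P2=[2,0,4,6,3,3](1)
Move 2: P1 pit5 -> P1=[2,5,2,3,5,0](1) P2=[3,0,4,6,3,3](1)
Move 3: P2 pit4 -> P1=[3,5,2,3,5,0](1) P2=[3,0,4,6,0,4](2)
Move 4: P1 pit2 -> P1=[3,5,0,4,6,0](1) P2=[3,0,4,6,0,4](2)
Move 5: P1 pit3 -> P1=[3,5,0,0,7,1](2) P2=[4,0,4,6,0,4](2)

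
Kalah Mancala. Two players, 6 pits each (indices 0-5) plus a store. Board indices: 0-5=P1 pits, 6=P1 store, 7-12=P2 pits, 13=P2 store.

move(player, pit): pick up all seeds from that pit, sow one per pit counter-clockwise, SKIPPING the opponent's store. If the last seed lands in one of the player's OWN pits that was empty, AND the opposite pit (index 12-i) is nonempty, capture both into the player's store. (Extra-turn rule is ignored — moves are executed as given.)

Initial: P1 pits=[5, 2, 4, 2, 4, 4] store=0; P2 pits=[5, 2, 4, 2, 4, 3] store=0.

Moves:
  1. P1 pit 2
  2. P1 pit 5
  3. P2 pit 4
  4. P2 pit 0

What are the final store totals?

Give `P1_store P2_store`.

Move 1: P1 pit2 -> P1=[5,2,0,3,5,5](1) P2=[5,2,4,2,4,3](0)
Move 2: P1 pit5 -> P1=[5,2,0,3,5,0](2) P2=[6,3,5,3,4,3](0)
Move 3: P2 pit4 -> P1=[6,3,0,3,5,0](2) P2=[6,3,5,3,0,4](1)
Move 4: P2 pit0 -> P1=[6,3,0,3,5,0](2) P2=[0,4,6,4,1,5](2)

Answer: 2 2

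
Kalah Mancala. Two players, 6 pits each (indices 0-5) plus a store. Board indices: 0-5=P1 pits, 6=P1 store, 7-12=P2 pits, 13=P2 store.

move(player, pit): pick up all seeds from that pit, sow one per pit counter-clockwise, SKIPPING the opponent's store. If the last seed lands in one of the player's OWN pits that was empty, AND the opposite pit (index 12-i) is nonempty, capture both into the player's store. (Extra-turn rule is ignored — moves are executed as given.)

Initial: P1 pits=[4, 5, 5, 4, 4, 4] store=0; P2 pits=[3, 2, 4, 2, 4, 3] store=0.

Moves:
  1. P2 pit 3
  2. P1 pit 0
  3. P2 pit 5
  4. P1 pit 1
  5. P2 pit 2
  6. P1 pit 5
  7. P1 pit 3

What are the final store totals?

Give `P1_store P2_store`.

Move 1: P2 pit3 -> P1=[4,5,5,4,4,4](0) P2=[3,2,4,0,5,4](0)
Move 2: P1 pit0 -> P1=[0,6,6,5,5,4](0) P2=[3,2,4,0,5,4](0)
Move 3: P2 pit5 -> P1=[1,7,7,5,5,4](0) P2=[3,2,4,0,5,0](1)
Move 4: P1 pit1 -> P1=[1,0,8,6,6,5](1) P2=[4,3,4,0,5,0](1)
Move 5: P2 pit2 -> P1=[1,0,8,6,6,5](1) P2=[4,3,0,1,6,1](2)
Move 6: P1 pit5 -> P1=[1,0,8,6,6,0](2) P2=[5,4,1,2,6,1](2)
Move 7: P1 pit3 -> P1=[1,0,8,0,7,1](3) P2=[6,5,2,2,6,1](2)

Answer: 3 2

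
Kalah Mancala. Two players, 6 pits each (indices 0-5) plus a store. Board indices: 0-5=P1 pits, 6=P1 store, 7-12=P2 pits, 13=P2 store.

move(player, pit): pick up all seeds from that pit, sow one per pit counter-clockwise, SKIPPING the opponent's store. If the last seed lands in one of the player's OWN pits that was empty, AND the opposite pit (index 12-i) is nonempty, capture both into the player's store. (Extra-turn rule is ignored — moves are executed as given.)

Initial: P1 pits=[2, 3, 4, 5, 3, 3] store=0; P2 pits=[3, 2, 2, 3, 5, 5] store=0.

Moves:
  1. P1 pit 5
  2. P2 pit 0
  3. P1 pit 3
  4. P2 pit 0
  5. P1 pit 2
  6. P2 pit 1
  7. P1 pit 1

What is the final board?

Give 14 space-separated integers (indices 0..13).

Move 1: P1 pit5 -> P1=[2,3,4,5,3,0](1) P2=[4,3,2,3,5,5](0)
Move 2: P2 pit0 -> P1=[2,3,4,5,3,0](1) P2=[0,4,3,4,6,5](0)
Move 3: P1 pit3 -> P1=[2,3,4,0,4,1](2) P2=[1,5,3,4,6,5](0)
Move 4: P2 pit0 -> P1=[2,3,4,0,4,1](2) P2=[0,6,3,4,6,5](0)
Move 5: P1 pit2 -> P1=[2,3,0,1,5,2](3) P2=[0,6,3,4,6,5](0)
Move 6: P2 pit1 -> P1=[3,3,0,1,5,2](3) P2=[0,0,4,5,7,6](1)
Move 7: P1 pit1 -> P1=[3,0,1,2,6,2](3) P2=[0,0,4,5,7,6](1)

Answer: 3 0 1 2 6 2 3 0 0 4 5 7 6 1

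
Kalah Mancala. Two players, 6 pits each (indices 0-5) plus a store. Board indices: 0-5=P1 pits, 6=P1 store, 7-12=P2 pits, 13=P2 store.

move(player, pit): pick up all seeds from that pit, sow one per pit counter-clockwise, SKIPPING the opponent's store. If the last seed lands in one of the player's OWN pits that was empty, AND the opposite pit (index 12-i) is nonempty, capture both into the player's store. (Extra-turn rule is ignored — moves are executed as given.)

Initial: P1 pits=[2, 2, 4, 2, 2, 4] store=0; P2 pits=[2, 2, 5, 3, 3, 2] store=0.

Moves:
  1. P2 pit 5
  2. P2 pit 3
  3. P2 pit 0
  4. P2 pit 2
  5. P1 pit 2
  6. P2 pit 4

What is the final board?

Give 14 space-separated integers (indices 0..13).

Move 1: P2 pit5 -> P1=[3,2,4,2,2,4](0) P2=[2,2,5,3,3,0](1)
Move 2: P2 pit3 -> P1=[3,2,4,2,2,4](0) P2=[2,2,5,0,4,1](2)
Move 3: P2 pit0 -> P1=[3,2,4,2,2,4](0) P2=[0,3,6,0,4,1](2)
Move 4: P2 pit2 -> P1=[4,3,4,2,2,4](0) P2=[0,3,0,1,5,2](3)
Move 5: P1 pit2 -> P1=[4,3,0,3,3,5](1) P2=[0,3,0,1,5,2](3)
Move 6: P2 pit4 -> P1=[5,4,1,3,3,5](1) P2=[0,3,0,1,0,3](4)

Answer: 5 4 1 3 3 5 1 0 3 0 1 0 3 4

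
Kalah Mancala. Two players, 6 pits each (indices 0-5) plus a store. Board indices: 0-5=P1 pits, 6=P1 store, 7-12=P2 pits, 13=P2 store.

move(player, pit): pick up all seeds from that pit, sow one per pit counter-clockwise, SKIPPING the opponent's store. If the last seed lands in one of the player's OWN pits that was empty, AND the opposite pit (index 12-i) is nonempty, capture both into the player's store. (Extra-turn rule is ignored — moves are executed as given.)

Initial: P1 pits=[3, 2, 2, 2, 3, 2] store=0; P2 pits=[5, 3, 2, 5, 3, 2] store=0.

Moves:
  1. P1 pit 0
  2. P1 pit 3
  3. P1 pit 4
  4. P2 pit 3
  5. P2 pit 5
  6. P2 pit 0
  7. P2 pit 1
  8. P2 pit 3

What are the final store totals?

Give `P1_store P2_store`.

Answer: 2 4

Derivation:
Move 1: P1 pit0 -> P1=[0,3,3,3,3,2](0) P2=[5,3,2,5,3,2](0)
Move 2: P1 pit3 -> P1=[0,3,3,0,4,3](1) P2=[5,3,2,5,3,2](0)
Move 3: P1 pit4 -> P1=[0,3,3,0,0,4](2) P2=[6,4,2,5,3,2](0)
Move 4: P2 pit3 -> P1=[1,4,3,0,0,4](2) P2=[6,4,2,0,4,3](1)
Move 5: P2 pit5 -> P1=[2,5,3,0,0,4](2) P2=[6,4,2,0,4,0](2)
Move 6: P2 pit0 -> P1=[2,5,3,0,0,4](2) P2=[0,5,3,1,5,1](3)
Move 7: P2 pit1 -> P1=[2,5,3,0,0,4](2) P2=[0,0,4,2,6,2](4)
Move 8: P2 pit3 -> P1=[2,5,3,0,0,4](2) P2=[0,0,4,0,7,3](4)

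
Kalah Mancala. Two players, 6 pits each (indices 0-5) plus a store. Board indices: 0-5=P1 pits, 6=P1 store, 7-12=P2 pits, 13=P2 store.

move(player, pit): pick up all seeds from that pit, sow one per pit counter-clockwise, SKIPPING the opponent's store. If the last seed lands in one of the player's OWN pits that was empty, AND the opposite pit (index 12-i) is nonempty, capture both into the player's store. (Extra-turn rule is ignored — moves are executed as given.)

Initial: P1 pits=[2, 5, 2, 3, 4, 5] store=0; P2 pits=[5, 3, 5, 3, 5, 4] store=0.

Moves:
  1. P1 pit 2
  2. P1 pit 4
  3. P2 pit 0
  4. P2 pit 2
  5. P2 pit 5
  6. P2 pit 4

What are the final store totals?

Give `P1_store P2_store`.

Answer: 1 4

Derivation:
Move 1: P1 pit2 -> P1=[2,5,0,4,5,5](0) P2=[5,3,5,3,5,4](0)
Move 2: P1 pit4 -> P1=[2,5,0,4,0,6](1) P2=[6,4,6,3,5,4](0)
Move 3: P2 pit0 -> P1=[2,5,0,4,0,6](1) P2=[0,5,7,4,6,5](1)
Move 4: P2 pit2 -> P1=[3,6,1,4,0,6](1) P2=[0,5,0,5,7,6](2)
Move 5: P2 pit5 -> P1=[4,7,2,5,1,6](1) P2=[0,5,0,5,7,0](3)
Move 6: P2 pit4 -> P1=[5,8,3,6,2,6](1) P2=[0,5,0,5,0,1](4)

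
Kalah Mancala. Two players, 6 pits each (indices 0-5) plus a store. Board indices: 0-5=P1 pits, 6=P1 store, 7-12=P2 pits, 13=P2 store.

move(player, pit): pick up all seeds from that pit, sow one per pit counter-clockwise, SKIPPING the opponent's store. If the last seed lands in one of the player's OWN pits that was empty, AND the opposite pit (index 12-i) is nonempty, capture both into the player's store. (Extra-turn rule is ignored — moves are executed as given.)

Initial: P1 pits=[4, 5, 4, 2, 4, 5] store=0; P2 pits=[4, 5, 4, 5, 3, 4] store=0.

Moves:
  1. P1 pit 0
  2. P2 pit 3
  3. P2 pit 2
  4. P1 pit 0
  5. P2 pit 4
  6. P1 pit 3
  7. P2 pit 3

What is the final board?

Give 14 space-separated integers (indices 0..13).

Answer: 1 0 6 0 6 6 1 4 5 0 0 0 7 13

Derivation:
Move 1: P1 pit0 -> P1=[0,6,5,3,5,5](0) P2=[4,5,4,5,3,4](0)
Move 2: P2 pit3 -> P1=[1,7,5,3,5,5](0) P2=[4,5,4,0,4,5](1)
Move 3: P2 pit2 -> P1=[1,7,5,3,5,5](0) P2=[4,5,0,1,5,6](2)
Move 4: P1 pit0 -> P1=[0,8,5,3,5,5](0) P2=[4,5,0,1,5,6](2)
Move 5: P2 pit4 -> P1=[1,9,6,3,5,5](0) P2=[4,5,0,1,0,7](3)
Move 6: P1 pit3 -> P1=[1,9,6,0,6,6](1) P2=[4,5,0,1,0,7](3)
Move 7: P2 pit3 -> P1=[1,0,6,0,6,6](1) P2=[4,5,0,0,0,7](13)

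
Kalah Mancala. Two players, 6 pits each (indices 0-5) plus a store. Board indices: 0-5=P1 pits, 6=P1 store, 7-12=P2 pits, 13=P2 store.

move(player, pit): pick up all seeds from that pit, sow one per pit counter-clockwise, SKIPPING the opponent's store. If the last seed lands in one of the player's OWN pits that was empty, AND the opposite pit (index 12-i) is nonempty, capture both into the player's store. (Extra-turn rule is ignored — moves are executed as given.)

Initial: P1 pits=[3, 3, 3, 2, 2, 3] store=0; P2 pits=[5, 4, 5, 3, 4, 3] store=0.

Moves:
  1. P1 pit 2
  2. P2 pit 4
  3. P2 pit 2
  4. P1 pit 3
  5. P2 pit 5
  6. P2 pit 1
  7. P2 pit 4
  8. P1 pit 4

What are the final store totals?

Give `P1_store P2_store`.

Move 1: P1 pit2 -> P1=[3,3,0,3,3,4](0) P2=[5,4,5,3,4,3](0)
Move 2: P2 pit4 -> P1=[4,4,0,3,3,4](0) P2=[5,4,5,3,0,4](1)
Move 3: P2 pit2 -> P1=[5,4,0,3,3,4](0) P2=[5,4,0,4,1,5](2)
Move 4: P1 pit3 -> P1=[5,4,0,0,4,5](1) P2=[5,4,0,4,1,5](2)
Move 5: P2 pit5 -> P1=[6,5,1,1,4,5](1) P2=[5,4,0,4,1,0](3)
Move 6: P2 pit1 -> P1=[0,5,1,1,4,5](1) P2=[5,0,1,5,2,0](10)
Move 7: P2 pit4 -> P1=[0,5,1,1,4,5](1) P2=[5,0,1,5,0,1](11)
Move 8: P1 pit4 -> P1=[0,5,1,1,0,6](2) P2=[6,1,1,5,0,1](11)

Answer: 2 11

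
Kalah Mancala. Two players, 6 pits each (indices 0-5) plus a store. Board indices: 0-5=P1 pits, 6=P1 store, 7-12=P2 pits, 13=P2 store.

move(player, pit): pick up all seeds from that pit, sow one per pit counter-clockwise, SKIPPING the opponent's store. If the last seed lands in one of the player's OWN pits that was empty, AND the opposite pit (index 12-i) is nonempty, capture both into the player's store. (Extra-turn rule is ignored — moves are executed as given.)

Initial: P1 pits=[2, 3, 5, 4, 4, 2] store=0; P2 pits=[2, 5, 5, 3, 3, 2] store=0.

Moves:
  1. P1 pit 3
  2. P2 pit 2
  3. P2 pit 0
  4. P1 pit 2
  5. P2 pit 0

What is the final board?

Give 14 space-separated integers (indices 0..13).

Answer: 3 3 0 1 6 4 2 0 7 1 5 4 3 1

Derivation:
Move 1: P1 pit3 -> P1=[2,3,5,0,5,3](1) P2=[3,5,5,3,3,2](0)
Move 2: P2 pit2 -> P1=[3,3,5,0,5,3](1) P2=[3,5,0,4,4,3](1)
Move 3: P2 pit0 -> P1=[3,3,5,0,5,3](1) P2=[0,6,1,5,4,3](1)
Move 4: P1 pit2 -> P1=[3,3,0,1,6,4](2) P2=[1,6,1,5,4,3](1)
Move 5: P2 pit0 -> P1=[3,3,0,1,6,4](2) P2=[0,7,1,5,4,3](1)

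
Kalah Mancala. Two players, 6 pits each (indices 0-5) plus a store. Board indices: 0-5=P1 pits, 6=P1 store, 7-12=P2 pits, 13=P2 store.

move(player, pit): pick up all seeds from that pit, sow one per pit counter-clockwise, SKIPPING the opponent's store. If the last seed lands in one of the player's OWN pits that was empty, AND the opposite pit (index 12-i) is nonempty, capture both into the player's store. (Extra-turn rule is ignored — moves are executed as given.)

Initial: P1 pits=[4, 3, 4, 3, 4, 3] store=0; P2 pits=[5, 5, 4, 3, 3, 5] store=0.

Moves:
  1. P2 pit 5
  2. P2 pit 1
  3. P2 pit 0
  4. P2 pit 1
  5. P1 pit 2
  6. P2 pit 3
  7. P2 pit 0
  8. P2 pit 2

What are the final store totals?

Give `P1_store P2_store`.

Answer: 1 10

Derivation:
Move 1: P2 pit5 -> P1=[5,4,5,4,4,3](0) P2=[5,5,4,3,3,0](1)
Move 2: P2 pit1 -> P1=[5,4,5,4,4,3](0) P2=[5,0,5,4,4,1](2)
Move 3: P2 pit0 -> P1=[5,4,5,4,4,3](0) P2=[0,1,6,5,5,2](2)
Move 4: P2 pit1 -> P1=[5,4,5,4,4,3](0) P2=[0,0,7,5,5,2](2)
Move 5: P1 pit2 -> P1=[5,4,0,5,5,4](1) P2=[1,0,7,5,5,2](2)
Move 6: P2 pit3 -> P1=[6,5,0,5,5,4](1) P2=[1,0,7,0,6,3](3)
Move 7: P2 pit0 -> P1=[6,5,0,5,0,4](1) P2=[0,0,7,0,6,3](9)
Move 8: P2 pit2 -> P1=[7,6,1,5,0,4](1) P2=[0,0,0,1,7,4](10)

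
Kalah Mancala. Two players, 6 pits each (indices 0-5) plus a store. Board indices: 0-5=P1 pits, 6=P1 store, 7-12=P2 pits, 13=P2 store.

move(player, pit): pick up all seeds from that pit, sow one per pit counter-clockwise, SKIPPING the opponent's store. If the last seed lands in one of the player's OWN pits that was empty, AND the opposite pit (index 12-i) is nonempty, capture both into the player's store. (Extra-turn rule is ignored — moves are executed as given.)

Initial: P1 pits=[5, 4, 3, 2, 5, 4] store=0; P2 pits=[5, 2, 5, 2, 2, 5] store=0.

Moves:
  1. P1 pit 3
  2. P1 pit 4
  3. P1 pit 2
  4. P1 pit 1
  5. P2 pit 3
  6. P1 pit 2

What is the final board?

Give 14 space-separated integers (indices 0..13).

Answer: 5 0 0 3 2 8 1 6 3 6 0 3 6 1

Derivation:
Move 1: P1 pit3 -> P1=[5,4,3,0,6,5](0) P2=[5,2,5,2,2,5](0)
Move 2: P1 pit4 -> P1=[5,4,3,0,0,6](1) P2=[6,3,6,3,2,5](0)
Move 3: P1 pit2 -> P1=[5,4,0,1,1,7](1) P2=[6,3,6,3,2,5](0)
Move 4: P1 pit1 -> P1=[5,0,1,2,2,8](1) P2=[6,3,6,3,2,5](0)
Move 5: P2 pit3 -> P1=[5,0,1,2,2,8](1) P2=[6,3,6,0,3,6](1)
Move 6: P1 pit2 -> P1=[5,0,0,3,2,8](1) P2=[6,3,6,0,3,6](1)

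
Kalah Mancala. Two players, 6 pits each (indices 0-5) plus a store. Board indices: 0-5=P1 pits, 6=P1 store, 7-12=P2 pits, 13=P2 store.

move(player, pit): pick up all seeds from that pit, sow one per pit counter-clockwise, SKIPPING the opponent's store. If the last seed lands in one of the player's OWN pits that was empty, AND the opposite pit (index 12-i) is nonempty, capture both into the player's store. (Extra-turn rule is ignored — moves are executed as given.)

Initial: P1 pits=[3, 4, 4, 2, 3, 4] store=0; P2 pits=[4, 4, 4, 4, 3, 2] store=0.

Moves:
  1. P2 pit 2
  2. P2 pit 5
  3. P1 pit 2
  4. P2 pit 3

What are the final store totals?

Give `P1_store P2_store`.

Answer: 1 3

Derivation:
Move 1: P2 pit2 -> P1=[3,4,4,2,3,4](0) P2=[4,4,0,5,4,3](1)
Move 2: P2 pit5 -> P1=[4,5,4,2,3,4](0) P2=[4,4,0,5,4,0](2)
Move 3: P1 pit2 -> P1=[4,5,0,3,4,5](1) P2=[4,4,0,5,4,0](2)
Move 4: P2 pit3 -> P1=[5,6,0,3,4,5](1) P2=[4,4,0,0,5,1](3)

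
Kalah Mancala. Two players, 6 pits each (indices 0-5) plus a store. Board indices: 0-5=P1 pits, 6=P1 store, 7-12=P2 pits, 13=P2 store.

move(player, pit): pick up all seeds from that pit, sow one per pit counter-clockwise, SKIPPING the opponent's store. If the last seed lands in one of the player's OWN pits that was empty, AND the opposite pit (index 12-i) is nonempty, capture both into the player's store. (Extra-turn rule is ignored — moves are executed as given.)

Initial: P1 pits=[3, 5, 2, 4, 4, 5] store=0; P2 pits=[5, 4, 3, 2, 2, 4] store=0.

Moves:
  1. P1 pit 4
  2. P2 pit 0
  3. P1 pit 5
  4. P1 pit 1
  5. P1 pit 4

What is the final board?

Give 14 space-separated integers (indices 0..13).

Answer: 3 0 3 5 0 2 3 1 7 5 4 4 5 1

Derivation:
Move 1: P1 pit4 -> P1=[3,5,2,4,0,6](1) P2=[6,5,3,2,2,4](0)
Move 2: P2 pit0 -> P1=[3,5,2,4,0,6](1) P2=[0,6,4,3,3,5](1)
Move 3: P1 pit5 -> P1=[3,5,2,4,0,0](2) P2=[1,7,5,4,4,5](1)
Move 4: P1 pit1 -> P1=[3,0,3,5,1,1](3) P2=[1,7,5,4,4,5](1)
Move 5: P1 pit4 -> P1=[3,0,3,5,0,2](3) P2=[1,7,5,4,4,5](1)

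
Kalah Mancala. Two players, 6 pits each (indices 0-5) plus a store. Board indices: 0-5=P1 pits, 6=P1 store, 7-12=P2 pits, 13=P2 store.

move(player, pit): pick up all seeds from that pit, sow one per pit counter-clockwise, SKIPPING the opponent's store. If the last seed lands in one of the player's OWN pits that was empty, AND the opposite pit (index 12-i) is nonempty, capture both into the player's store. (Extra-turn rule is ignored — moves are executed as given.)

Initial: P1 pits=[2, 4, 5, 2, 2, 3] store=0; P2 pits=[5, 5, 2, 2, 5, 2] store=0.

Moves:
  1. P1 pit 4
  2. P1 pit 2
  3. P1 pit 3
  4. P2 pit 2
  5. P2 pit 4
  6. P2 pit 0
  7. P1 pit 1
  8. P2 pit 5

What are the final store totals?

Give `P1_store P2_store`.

Move 1: P1 pit4 -> P1=[2,4,5,2,0,4](1) P2=[5,5,2,2,5,2](0)
Move 2: P1 pit2 -> P1=[2,4,0,3,1,5](2) P2=[6,5,2,2,5,2](0)
Move 3: P1 pit3 -> P1=[2,4,0,0,2,6](3) P2=[6,5,2,2,5,2](0)
Move 4: P2 pit2 -> P1=[2,4,0,0,2,6](3) P2=[6,5,0,3,6,2](0)
Move 5: P2 pit4 -> P1=[3,5,1,1,2,6](3) P2=[6,5,0,3,0,3](1)
Move 6: P2 pit0 -> P1=[3,5,1,1,2,6](3) P2=[0,6,1,4,1,4](2)
Move 7: P1 pit1 -> P1=[3,0,2,2,3,7](4) P2=[0,6,1,4,1,4](2)
Move 8: P2 pit5 -> P1=[4,1,3,2,3,7](4) P2=[0,6,1,4,1,0](3)

Answer: 4 3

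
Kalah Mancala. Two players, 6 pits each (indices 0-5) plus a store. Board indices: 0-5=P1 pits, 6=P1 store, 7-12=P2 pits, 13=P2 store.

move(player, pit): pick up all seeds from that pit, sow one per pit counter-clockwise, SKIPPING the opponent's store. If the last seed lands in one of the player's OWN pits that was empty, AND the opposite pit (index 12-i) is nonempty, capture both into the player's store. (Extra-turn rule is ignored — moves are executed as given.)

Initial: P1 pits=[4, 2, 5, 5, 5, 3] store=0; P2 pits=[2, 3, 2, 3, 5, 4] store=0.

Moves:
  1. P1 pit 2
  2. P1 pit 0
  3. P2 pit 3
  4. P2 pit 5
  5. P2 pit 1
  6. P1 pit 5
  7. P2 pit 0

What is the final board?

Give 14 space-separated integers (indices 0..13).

Answer: 1 4 2 8 7 0 2 0 2 5 2 8 0 2

Derivation:
Move 1: P1 pit2 -> P1=[4,2,0,6,6,4](1) P2=[3,3,2,3,5,4](0)
Move 2: P1 pit0 -> P1=[0,3,1,7,7,4](1) P2=[3,3,2,3,5,4](0)
Move 3: P2 pit3 -> P1=[0,3,1,7,7,4](1) P2=[3,3,2,0,6,5](1)
Move 4: P2 pit5 -> P1=[1,4,2,8,7,4](1) P2=[3,3,2,0,6,0](2)
Move 5: P2 pit1 -> P1=[1,4,2,8,7,4](1) P2=[3,0,3,1,7,0](2)
Move 6: P1 pit5 -> P1=[1,4,2,8,7,0](2) P2=[4,1,4,1,7,0](2)
Move 7: P2 pit0 -> P1=[1,4,2,8,7,0](2) P2=[0,2,5,2,8,0](2)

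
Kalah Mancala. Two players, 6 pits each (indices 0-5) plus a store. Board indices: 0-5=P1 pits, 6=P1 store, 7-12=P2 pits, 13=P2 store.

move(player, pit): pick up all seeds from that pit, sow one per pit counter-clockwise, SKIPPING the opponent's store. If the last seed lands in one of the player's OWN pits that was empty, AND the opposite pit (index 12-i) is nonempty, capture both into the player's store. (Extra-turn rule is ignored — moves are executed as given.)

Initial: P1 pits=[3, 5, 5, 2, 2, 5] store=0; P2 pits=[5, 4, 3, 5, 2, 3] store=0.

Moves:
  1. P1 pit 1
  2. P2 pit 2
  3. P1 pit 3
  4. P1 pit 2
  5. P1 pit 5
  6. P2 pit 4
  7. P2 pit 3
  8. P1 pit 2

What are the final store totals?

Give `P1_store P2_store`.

Answer: 4 2

Derivation:
Move 1: P1 pit1 -> P1=[3,0,6,3,3,6](1) P2=[5,4,3,5,2,3](0)
Move 2: P2 pit2 -> P1=[3,0,6,3,3,6](1) P2=[5,4,0,6,3,4](0)
Move 3: P1 pit3 -> P1=[3,0,6,0,4,7](2) P2=[5,4,0,6,3,4](0)
Move 4: P1 pit2 -> P1=[3,0,0,1,5,8](3) P2=[6,5,0,6,3,4](0)
Move 5: P1 pit5 -> P1=[4,0,0,1,5,0](4) P2=[7,6,1,7,4,5](0)
Move 6: P2 pit4 -> P1=[5,1,0,1,5,0](4) P2=[7,6,1,7,0,6](1)
Move 7: P2 pit3 -> P1=[6,2,1,2,5,0](4) P2=[7,6,1,0,1,7](2)
Move 8: P1 pit2 -> P1=[6,2,0,3,5,0](4) P2=[7,6,1,0,1,7](2)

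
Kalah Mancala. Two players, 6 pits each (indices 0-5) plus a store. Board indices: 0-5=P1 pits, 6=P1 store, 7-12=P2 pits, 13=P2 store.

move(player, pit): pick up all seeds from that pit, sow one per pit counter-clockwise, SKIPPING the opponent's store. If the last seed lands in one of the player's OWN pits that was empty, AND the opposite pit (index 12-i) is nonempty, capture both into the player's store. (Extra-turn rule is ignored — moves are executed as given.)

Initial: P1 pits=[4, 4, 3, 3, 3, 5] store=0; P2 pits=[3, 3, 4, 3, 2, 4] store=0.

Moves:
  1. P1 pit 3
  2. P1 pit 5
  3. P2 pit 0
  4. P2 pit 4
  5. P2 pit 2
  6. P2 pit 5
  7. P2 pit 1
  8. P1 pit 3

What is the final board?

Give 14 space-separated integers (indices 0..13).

Move 1: P1 pit3 -> P1=[4,4,3,0,4,6](1) P2=[3,3,4,3,2,4](0)
Move 2: P1 pit5 -> P1=[4,4,3,0,4,0](2) P2=[4,4,5,4,3,4](0)
Move 3: P2 pit0 -> P1=[4,4,3,0,4,0](2) P2=[0,5,6,5,4,4](0)
Move 4: P2 pit4 -> P1=[5,5,3,0,4,0](2) P2=[0,5,6,5,0,5](1)
Move 5: P2 pit2 -> P1=[6,6,3,0,4,0](2) P2=[0,5,0,6,1,6](2)
Move 6: P2 pit5 -> P1=[7,7,4,1,5,0](2) P2=[0,5,0,6,1,0](3)
Move 7: P2 pit1 -> P1=[7,7,4,1,5,0](2) P2=[0,0,1,7,2,1](4)
Move 8: P1 pit3 -> P1=[7,7,4,0,6,0](2) P2=[0,0,1,7,2,1](4)

Answer: 7 7 4 0 6 0 2 0 0 1 7 2 1 4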